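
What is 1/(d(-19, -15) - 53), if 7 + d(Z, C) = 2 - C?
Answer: -1/43 ≈ -0.023256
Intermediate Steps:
d(Z, C) = -5 - C (d(Z, C) = -7 + (2 - C) = -5 - C)
1/(d(-19, -15) - 53) = 1/((-5 - 1*(-15)) - 53) = 1/((-5 + 15) - 53) = 1/(10 - 53) = 1/(-43) = -1/43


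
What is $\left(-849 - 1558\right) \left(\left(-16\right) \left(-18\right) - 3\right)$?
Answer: $-685995$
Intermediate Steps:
$\left(-849 - 1558\right) \left(\left(-16\right) \left(-18\right) - 3\right) = - 2407 \left(288 - 3\right) = \left(-2407\right) 285 = -685995$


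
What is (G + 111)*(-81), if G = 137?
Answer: -20088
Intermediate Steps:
(G + 111)*(-81) = (137 + 111)*(-81) = 248*(-81) = -20088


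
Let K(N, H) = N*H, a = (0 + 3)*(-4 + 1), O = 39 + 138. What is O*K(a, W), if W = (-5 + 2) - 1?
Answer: 6372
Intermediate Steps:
O = 177
W = -4 (W = -3 - 1 = -4)
a = -9 (a = 3*(-3) = -9)
K(N, H) = H*N
O*K(a, W) = 177*(-4*(-9)) = 177*36 = 6372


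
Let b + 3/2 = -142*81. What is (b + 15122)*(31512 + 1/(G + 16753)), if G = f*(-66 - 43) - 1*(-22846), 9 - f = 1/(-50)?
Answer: 220160706842977/1930791 ≈ 1.1403e+8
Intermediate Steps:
f = 451/50 (f = 9 - 1/(-50) = 9 - 1*(-1/50) = 9 + 1/50 = 451/50 ≈ 9.0200)
b = -23007/2 (b = -3/2 - 142*81 = -3/2 - 11502 = -23007/2 ≈ -11504.)
G = 1093141/50 (G = 451*(-66 - 43)/50 - 1*(-22846) = (451/50)*(-109) + 22846 = -49159/50 + 22846 = 1093141/50 ≈ 21863.)
(b + 15122)*(31512 + 1/(G + 16753)) = (-23007/2 + 15122)*(31512 + 1/(1093141/50 + 16753)) = 7237*(31512 + 1/(1930791/50))/2 = 7237*(31512 + 50/1930791)/2 = (7237/2)*(60843086042/1930791) = 220160706842977/1930791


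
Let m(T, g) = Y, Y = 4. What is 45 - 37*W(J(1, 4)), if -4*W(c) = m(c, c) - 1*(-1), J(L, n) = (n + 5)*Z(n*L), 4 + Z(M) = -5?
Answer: 365/4 ≈ 91.250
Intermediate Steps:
m(T, g) = 4
Z(M) = -9 (Z(M) = -4 - 5 = -9)
J(L, n) = -45 - 9*n (J(L, n) = (n + 5)*(-9) = (5 + n)*(-9) = -45 - 9*n)
W(c) = -5/4 (W(c) = -(4 - 1*(-1))/4 = -(4 + 1)/4 = -¼*5 = -5/4)
45 - 37*W(J(1, 4)) = 45 - 37*(-5/4) = 45 + 185/4 = 365/4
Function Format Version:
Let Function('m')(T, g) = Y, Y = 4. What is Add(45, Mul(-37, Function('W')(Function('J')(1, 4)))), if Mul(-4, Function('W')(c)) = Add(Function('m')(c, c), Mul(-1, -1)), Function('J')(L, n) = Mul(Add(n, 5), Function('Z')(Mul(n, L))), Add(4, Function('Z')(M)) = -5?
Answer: Rational(365, 4) ≈ 91.250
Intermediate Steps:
Function('m')(T, g) = 4
Function('Z')(M) = -9 (Function('Z')(M) = Add(-4, -5) = -9)
Function('J')(L, n) = Add(-45, Mul(-9, n)) (Function('J')(L, n) = Mul(Add(n, 5), -9) = Mul(Add(5, n), -9) = Add(-45, Mul(-9, n)))
Function('W')(c) = Rational(-5, 4) (Function('W')(c) = Mul(Rational(-1, 4), Add(4, Mul(-1, -1))) = Mul(Rational(-1, 4), Add(4, 1)) = Mul(Rational(-1, 4), 5) = Rational(-5, 4))
Add(45, Mul(-37, Function('W')(Function('J')(1, 4)))) = Add(45, Mul(-37, Rational(-5, 4))) = Add(45, Rational(185, 4)) = Rational(365, 4)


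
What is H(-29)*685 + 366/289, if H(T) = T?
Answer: -5740619/289 ≈ -19864.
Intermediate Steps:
H(-29)*685 + 366/289 = -29*685 + 366/289 = -19865 + 366*(1/289) = -19865 + 366/289 = -5740619/289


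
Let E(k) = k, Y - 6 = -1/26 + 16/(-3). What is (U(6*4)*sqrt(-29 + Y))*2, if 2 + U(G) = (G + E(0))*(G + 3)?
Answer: 646*I*sqrt(172614)/39 ≈ 6881.9*I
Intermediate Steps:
Y = 49/78 (Y = 6 + (-1/26 + 16/(-3)) = 6 + (-1*1/26 + 16*(-1/3)) = 6 + (-1/26 - 16/3) = 6 - 419/78 = 49/78 ≈ 0.62821)
U(G) = -2 + G*(3 + G) (U(G) = -2 + (G + 0)*(G + 3) = -2 + G*(3 + G))
(U(6*4)*sqrt(-29 + Y))*2 = ((-2 + (6*4)**2 + 3*(6*4))*sqrt(-29 + 49/78))*2 = ((-2 + 24**2 + 3*24)*sqrt(-2213/78))*2 = ((-2 + 576 + 72)*(I*sqrt(172614)/78))*2 = (646*(I*sqrt(172614)/78))*2 = (323*I*sqrt(172614)/39)*2 = 646*I*sqrt(172614)/39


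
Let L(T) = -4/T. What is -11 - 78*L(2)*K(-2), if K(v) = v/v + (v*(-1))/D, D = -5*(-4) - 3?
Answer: 2777/17 ≈ 163.35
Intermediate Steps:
D = 17 (D = 20 - 3 = 17)
K(v) = 1 - v/17 (K(v) = v/v + (v*(-1))/17 = 1 - v*(1/17) = 1 - v/17)
-11 - 78*L(2)*K(-2) = -11 - 78*(-4/2)*(1 - 1/17*(-2)) = -11 - 78*(-4*½)*(1 + 2/17) = -11 - (-156)*19/17 = -11 - 78*(-38/17) = -11 + 2964/17 = 2777/17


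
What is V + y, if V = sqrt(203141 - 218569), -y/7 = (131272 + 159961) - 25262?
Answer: -1861797 + 2*I*sqrt(3857) ≈ -1.8618e+6 + 124.21*I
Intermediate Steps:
y = -1861797 (y = -7*((131272 + 159961) - 25262) = -7*(291233 - 25262) = -7*265971 = -1861797)
V = 2*I*sqrt(3857) (V = sqrt(-15428) = 2*I*sqrt(3857) ≈ 124.21*I)
V + y = 2*I*sqrt(3857) - 1861797 = -1861797 + 2*I*sqrt(3857)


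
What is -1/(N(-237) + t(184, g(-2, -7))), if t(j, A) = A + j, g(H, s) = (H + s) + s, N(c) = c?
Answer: 1/69 ≈ 0.014493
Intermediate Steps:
g(H, s) = H + 2*s
-1/(N(-237) + t(184, g(-2, -7))) = -1/(-237 + ((-2 + 2*(-7)) + 184)) = -1/(-237 + ((-2 - 14) + 184)) = -1/(-237 + (-16 + 184)) = -1/(-237 + 168) = -1/(-69) = -1*(-1/69) = 1/69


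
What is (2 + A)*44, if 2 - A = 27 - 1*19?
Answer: -176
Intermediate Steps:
A = -6 (A = 2 - (27 - 1*19) = 2 - (27 - 19) = 2 - 1*8 = 2 - 8 = -6)
(2 + A)*44 = (2 - 6)*44 = -4*44 = -176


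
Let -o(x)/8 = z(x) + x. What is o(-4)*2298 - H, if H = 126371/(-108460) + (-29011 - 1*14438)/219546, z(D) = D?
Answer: 583684152384271/3968659860 ≈ 1.4707e+5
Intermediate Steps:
o(x) = -16*x (o(x) = -8*(x + x) = -16*x)
H = -5409454351/3968659860 (H = 126371*(-1/108460) + (-29011 - 14438)*(1/219546) = -126371/108460 - 43449*1/219546 = -126371/108460 - 14483/73182 = -5409454351/3968659860 ≈ -1.3630)
o(-4)*2298 - H = -16*(-4)*2298 - 1*(-5409454351/3968659860) = 64*2298 + 5409454351/3968659860 = 147072 + 5409454351/3968659860 = 583684152384271/3968659860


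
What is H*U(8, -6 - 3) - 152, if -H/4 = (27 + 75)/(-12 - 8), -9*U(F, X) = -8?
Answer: -2008/15 ≈ -133.87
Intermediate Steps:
U(F, X) = 8/9 (U(F, X) = -⅑*(-8) = 8/9)
H = 102/5 (H = -4*(27 + 75)/(-12 - 8) = -408/(-20) = -408*(-1)/20 = -4*(-51/10) = 102/5 ≈ 20.400)
H*U(8, -6 - 3) - 152 = (102/5)*(8/9) - 152 = 272/15 - 152 = -2008/15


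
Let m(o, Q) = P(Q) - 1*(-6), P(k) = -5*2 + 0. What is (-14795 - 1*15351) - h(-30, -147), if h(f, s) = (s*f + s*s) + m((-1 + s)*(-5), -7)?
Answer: -56161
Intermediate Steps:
P(k) = -10 (P(k) = -10 + 0 = -10)
m(o, Q) = -4 (m(o, Q) = -10 - 1*(-6) = -10 + 6 = -4)
h(f, s) = -4 + s**2 + f*s (h(f, s) = (s*f + s*s) - 4 = (f*s + s**2) - 4 = (s**2 + f*s) - 4 = -4 + s**2 + f*s)
(-14795 - 1*15351) - h(-30, -147) = (-14795 - 1*15351) - (-4 + (-147)**2 - 30*(-147)) = (-14795 - 15351) - (-4 + 21609 + 4410) = -30146 - 1*26015 = -30146 - 26015 = -56161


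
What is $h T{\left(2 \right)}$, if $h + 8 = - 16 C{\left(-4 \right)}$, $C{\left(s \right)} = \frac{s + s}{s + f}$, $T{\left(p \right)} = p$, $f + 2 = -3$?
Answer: $- \frac{400}{9} \approx -44.444$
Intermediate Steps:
$f = -5$ ($f = -2 - 3 = -5$)
$C{\left(s \right)} = \frac{2 s}{-5 + s}$ ($C{\left(s \right)} = \frac{s + s}{s - 5} = \frac{2 s}{-5 + s}$)
$h = - \frac{200}{9}$ ($h = -8 - 16 \cdot 2 \left(-4\right) \frac{1}{-5 - 4} = -8 - 16 \cdot 2 \left(-4\right) \frac{1}{-9} = -8 - 16 \cdot 2 \left(-4\right) \left(- \frac{1}{9}\right) = -8 - \frac{128}{9} = - \frac{200}{9} \approx -22.222$)
$h T{\left(2 \right)} = \left(- \frac{200}{9}\right) 2 = - \frac{400}{9}$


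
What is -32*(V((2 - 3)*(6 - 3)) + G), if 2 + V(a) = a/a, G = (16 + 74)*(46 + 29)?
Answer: -215968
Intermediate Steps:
G = 6750 (G = 90*75 = 6750)
V(a) = -1 (V(a) = -2 + a/a = -2 + 1 = -1)
-32*(V((2 - 3)*(6 - 3)) + G) = -32*(-1 + 6750) = -32*6749 = -215968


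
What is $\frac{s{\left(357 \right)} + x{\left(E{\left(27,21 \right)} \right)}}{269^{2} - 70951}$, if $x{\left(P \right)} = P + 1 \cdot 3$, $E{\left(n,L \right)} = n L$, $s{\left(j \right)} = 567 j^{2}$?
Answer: $\frac{24088051}{470} \approx 51251.0$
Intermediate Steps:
$E{\left(n,L \right)} = L n$
$x{\left(P \right)} = 3 + P$ ($x{\left(P \right)} = P + 3 = 3 + P$)
$\frac{s{\left(357 \right)} + x{\left(E{\left(27,21 \right)} \right)}}{269^{2} - 70951} = \frac{567 \cdot 357^{2} + \left(3 + 21 \cdot 27\right)}{269^{2} - 70951} = \frac{567 \cdot 127449 + \left(3 + 567\right)}{72361 - 70951} = \frac{72263583 + 570}{1410} = 72264153 \cdot \frac{1}{1410} = \frac{24088051}{470}$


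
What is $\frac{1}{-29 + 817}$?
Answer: $\frac{1}{788} \approx 0.001269$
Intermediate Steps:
$\frac{1}{-29 + 817} = \frac{1}{788}$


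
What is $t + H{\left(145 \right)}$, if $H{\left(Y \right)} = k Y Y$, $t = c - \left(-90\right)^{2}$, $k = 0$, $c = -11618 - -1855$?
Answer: $-17863$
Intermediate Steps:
$c = -9763$ ($c = -11618 + 1855 = -9763$)
$t = -17863$ ($t = -9763 - \left(-90\right)^{2} = -9763 - 8100 = -17863$)
$H{\left(Y \right)} = 0$ ($H{\left(Y \right)} = 0 Y Y = 0 Y = 0$)
$t + H{\left(145 \right)} = -17863 + 0 = -17863$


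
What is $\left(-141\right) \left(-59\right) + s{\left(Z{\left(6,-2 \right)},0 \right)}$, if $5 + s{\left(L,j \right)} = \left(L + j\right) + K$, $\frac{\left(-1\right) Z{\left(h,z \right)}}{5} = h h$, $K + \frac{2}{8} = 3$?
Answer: $\frac{32547}{4} \approx 8136.8$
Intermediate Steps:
$K = \frac{11}{4}$ ($K = - \frac{1}{4} + 3 = \frac{11}{4} \approx 2.75$)
$Z{\left(h,z \right)} = - 5 h^{2}$ ($Z{\left(h,z \right)} = - 5 h h = - 5 h^{2}$)
$s{\left(L,j \right)} = - \frac{9}{4} + L + j$ ($s{\left(L,j \right)} = -5 + \left(\left(L + j\right) + \frac{11}{4}\right) = -5 + \left(\frac{11}{4} + L + j\right) = - \frac{9}{4} + L + j$)
$\left(-141\right) \left(-59\right) + s{\left(Z{\left(6,-2 \right)},0 \right)} = \left(-141\right) \left(-59\right) - \left(\frac{9}{4} + 5 \cdot 6^{2}\right) = 8319 - \frac{729}{4} = \frac{32547}{4}$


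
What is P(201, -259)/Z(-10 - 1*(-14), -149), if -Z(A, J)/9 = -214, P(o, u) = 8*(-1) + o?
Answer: 193/1926 ≈ 0.10021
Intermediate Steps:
P(o, u) = -8 + o
Z(A, J) = 1926 (Z(A, J) = -9*(-214) = 1926)
P(201, -259)/Z(-10 - 1*(-14), -149) = (-8 + 201)/1926 = 193*(1/1926) = 193/1926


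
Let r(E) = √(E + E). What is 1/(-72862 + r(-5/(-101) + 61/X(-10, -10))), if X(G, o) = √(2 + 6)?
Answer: -1/(72862 - √2*√(5/101 + 61*√2/4)) ≈ -1.3726e-5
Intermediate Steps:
X(G, o) = 2*√2 (X(G, o) = √8 = 2*√2)
r(E) = √2*√E (r(E) = √(2*E) = √2*√E)
1/(-72862 + r(-5/(-101) + 61/X(-10, -10))) = 1/(-72862 + √2*√(-5/(-101) + 61/((2*√2)))) = 1/(-72862 + √2*√(-5*(-1/101) + 61*(√2/4))) = 1/(-72862 + √2*√(5/101 + 61*√2/4))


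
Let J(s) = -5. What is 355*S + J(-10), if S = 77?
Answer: 27330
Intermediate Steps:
355*S + J(-10) = 355*77 - 5 = 27335 - 5 = 27330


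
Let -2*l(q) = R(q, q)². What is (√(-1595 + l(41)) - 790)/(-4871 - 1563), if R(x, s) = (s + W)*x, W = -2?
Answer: 395/3217 - I*√5119982/12868 ≈ 0.12279 - 0.17584*I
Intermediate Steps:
R(x, s) = x*(-2 + s) (R(x, s) = (s - 2)*x = (-2 + s)*x = x*(-2 + s))
l(q) = -q²*(-2 + q)²/2
(√(-1595 + l(41)) - 790)/(-4871 - 1563) = (√(-1595 - ½*41²*(-2 + 41)²) - 790)/(-4871 - 1563) = (√(-1595 - ½*1681*39²) - 790)/(-6434) = (√(-1595 - ½*1681*1521) - 790)*(-1/6434) = (√(-1595 - 2556801/2) - 790)*(-1/6434) = (√(-2559991/2) - 790)*(-1/6434) = (I*√5119982/2 - 790)*(-1/6434) = (-790 + I*√5119982/2)*(-1/6434) = 395/3217 - I*√5119982/12868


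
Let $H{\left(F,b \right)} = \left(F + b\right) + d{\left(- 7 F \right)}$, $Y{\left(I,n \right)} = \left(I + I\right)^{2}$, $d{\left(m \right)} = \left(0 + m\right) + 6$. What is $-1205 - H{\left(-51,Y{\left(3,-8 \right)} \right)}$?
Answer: $-1553$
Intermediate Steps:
$d{\left(m \right)} = 6 + m$ ($d{\left(m \right)} = m + 6 = 6 + m$)
$Y{\left(I,n \right)} = 4 I^{2}$ ($Y{\left(I,n \right)} = \left(2 I\right)^{2} = 4 I^{2}$)
$H{\left(F,b \right)} = 6 + b - 6 F$ ($H{\left(F,b \right)} = \left(F + b\right) - \left(-6 + 7 F\right) = 6 + b - 6 F$)
$-1205 - H{\left(-51,Y{\left(3,-8 \right)} \right)} = -1205 - \left(6 + 4 \cdot 3^{2} - -306\right) = -1205 - \left(6 + 4 \cdot 9 + 306\right) = -1205 - \left(6 + 36 + 306\right) = -1205 - 348 = -1553$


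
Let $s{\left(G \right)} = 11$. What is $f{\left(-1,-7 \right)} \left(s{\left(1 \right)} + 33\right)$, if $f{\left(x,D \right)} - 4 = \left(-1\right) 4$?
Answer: $0$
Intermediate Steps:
$f{\left(x,D \right)} = 0$ ($f{\left(x,D \right)} = 4 - 4 = 0$)
$f{\left(-1,-7 \right)} \left(s{\left(1 \right)} + 33\right) = 0 \left(11 + 33\right) = 0 \cdot 44 = 0$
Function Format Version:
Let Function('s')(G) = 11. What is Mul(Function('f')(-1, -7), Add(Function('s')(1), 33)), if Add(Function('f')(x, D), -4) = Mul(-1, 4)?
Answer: 0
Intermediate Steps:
Function('f')(x, D) = 0 (Function('f')(x, D) = Add(4, Mul(-1, 4)) = Add(4, -4) = 0)
Mul(Function('f')(-1, -7), Add(Function('s')(1), 33)) = Mul(0, Add(11, 33)) = Mul(0, 44) = 0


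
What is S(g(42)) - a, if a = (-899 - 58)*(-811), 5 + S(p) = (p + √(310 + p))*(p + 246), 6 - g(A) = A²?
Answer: 1881964 - 3024*I*√362 ≈ 1.882e+6 - 57536.0*I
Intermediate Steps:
g(A) = 6 - A²
S(p) = -5 + (246 + p)*(p + √(310 + p)) (S(p) = -5 + (p + √(310 + p))*(p + 246) = -5 + (p + √(310 + p))*(246 + p) = -5 + (246 + p)*(p + √(310 + p)))
a = 776127 (a = -957*(-811) = 776127)
S(g(42)) - a = (-5 + (6 - 1*42²)² + 246*(6 - 1*42²) + 246*√(310 + (6 - 1*42²)) + (6 - 1*42²)*√(310 + (6 - 1*42²))) - 1*776127 = (-5 + (6 - 1*1764)² + 246*(6 - 1*1764) + 246*√(310 + (6 - 1*1764)) + (6 - 1*1764)*√(310 + (6 - 1*1764))) - 776127 = (-5 + (6 - 1764)² + 246*(6 - 1764) + 246*√(310 + (6 - 1764)) + (6 - 1764)*√(310 + (6 - 1764))) - 776127 = (-5 + (-1758)² + 246*(-1758) + 246*√(310 - 1758) - 1758*√(310 - 1758)) - 776127 = (-5 + 3090564 - 432468 + 246*√(-1448) - 3516*I*√362) - 776127 = (-5 + 3090564 - 432468 + 246*(2*I*√362) - 3516*I*√362) - 776127 = (-5 + 3090564 - 432468 + 492*I*√362 - 3516*I*√362) - 776127 = (2658091 - 3024*I*√362) - 776127 = 1881964 - 3024*I*√362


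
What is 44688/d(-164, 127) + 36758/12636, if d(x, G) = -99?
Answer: -31168807/69498 ≈ -448.48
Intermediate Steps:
44688/d(-164, 127) + 36758/12636 = 44688/(-99) + 36758/12636 = 44688*(-1/99) + 36758*(1/12636) = -14896/33 + 18379/6318 = -31168807/69498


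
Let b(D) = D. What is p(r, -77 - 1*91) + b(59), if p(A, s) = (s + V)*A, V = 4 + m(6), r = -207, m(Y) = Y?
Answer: 32765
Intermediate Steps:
V = 10 (V = 4 + 6 = 10)
p(A, s) = A*(10 + s) (p(A, s) = (s + 10)*A = (10 + s)*A = A*(10 + s))
p(r, -77 - 1*91) + b(59) = -207*(10 + (-77 - 1*91)) + 59 = -207*(10 + (-77 - 91)) + 59 = -207*(10 - 168) + 59 = -207*(-158) + 59 = 32706 + 59 = 32765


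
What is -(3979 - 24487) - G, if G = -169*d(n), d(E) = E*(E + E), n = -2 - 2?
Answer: 25916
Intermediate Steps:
n = -4
d(E) = 2*E² (d(E) = E*(2*E) = 2*E²)
G = -5408 (G = -338*(-4)² = -338*16 = -169*32 = -5408)
-(3979 - 24487) - G = -(3979 - 24487) - 1*(-5408) = -1*(-20508) + 5408 = 20508 + 5408 = 25916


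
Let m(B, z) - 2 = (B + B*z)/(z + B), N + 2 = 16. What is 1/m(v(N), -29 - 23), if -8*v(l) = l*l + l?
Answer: -313/4729 ≈ -0.066187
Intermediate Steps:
N = 14 (N = -2 + 16 = 14)
v(l) = -l/8 - l²/8 (v(l) = -(l*l + l)/8 = -(l² + l)/8 = -(l + l²)/8 = -l/8 - l²/8)
m(B, z) = 2 + (B + B*z)/(B + z) (m(B, z) = 2 + (B + B*z)/(z + B) = 2 + (B + B*z)/(B + z))
1/m(v(N), -29 - 23) = 1/((2*(-29 - 23) + 3*(-⅛*14*(1 + 14)) + (-⅛*14*(1 + 14))*(-29 - 23))/(-⅛*14*(1 + 14) + (-29 - 23))) = 1/((2*(-52) + 3*(-⅛*14*15) - ⅛*14*15*(-52))/(-⅛*14*15 - 52)) = 1/((-104 + 3*(-105/4) - 105/4*(-52))/(-105/4 - 52)) = 1/((-104 - 315/4 + 1365)/(-313/4)) = 1/(-4/313*4729/4) = 1/(-4729/313) = -313/4729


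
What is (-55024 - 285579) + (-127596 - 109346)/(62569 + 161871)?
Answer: -38222587131/112220 ≈ -3.4060e+5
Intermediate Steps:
(-55024 - 285579) + (-127596 - 109346)/(62569 + 161871) = -340603 - 236942/224440 = -340603 - 236942*1/224440 = -340603 - 118471/112220 = -38222587131/112220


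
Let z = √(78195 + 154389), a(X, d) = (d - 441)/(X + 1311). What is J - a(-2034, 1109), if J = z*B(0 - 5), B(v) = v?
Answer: 668/723 - 10*√58146 ≈ -2410.4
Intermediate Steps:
a(X, d) = (-441 + d)/(1311 + X)
z = 2*√58146 (z = √232584 = 2*√58146 ≈ 482.27)
J = -10*√58146 (J = (2*√58146)*(0 - 5) = (2*√58146)*(-5) = -10*√58146 ≈ -2411.3)
J - a(-2034, 1109) = -10*√58146 - (-441 + 1109)/(1311 - 2034) = -10*√58146 - 668/(-723) = -10*√58146 - (-1)*668/723 = -10*√58146 - 1*(-668/723) = -10*√58146 + 668/723 = 668/723 - 10*√58146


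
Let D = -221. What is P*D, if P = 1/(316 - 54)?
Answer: -221/262 ≈ -0.84351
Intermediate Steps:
P = 1/262 ≈ 0.0038168
P*D = (1/262)*(-221) = -221/262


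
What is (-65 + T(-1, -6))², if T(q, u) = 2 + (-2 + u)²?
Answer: 1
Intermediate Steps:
(-65 + T(-1, -6))² = (-65 + (2 + (-2 - 6)²))² = (-65 + (2 + (-8)²))² = (-65 + (2 + 64))² = (-65 + 66)² = 1² = 1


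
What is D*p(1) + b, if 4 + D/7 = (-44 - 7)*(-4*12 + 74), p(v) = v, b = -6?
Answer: -9316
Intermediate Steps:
D = -9310 (D = -28 + 7*((-44 - 7)*(-4*12 + 74)) = -28 + 7*(-51*(-48 + 74)) = -28 + 7*(-51*26) = -28 + 7*(-1326) = -28 - 9282 = -9310)
D*p(1) + b = -9310*1 - 6 = -9310 - 6 = -9316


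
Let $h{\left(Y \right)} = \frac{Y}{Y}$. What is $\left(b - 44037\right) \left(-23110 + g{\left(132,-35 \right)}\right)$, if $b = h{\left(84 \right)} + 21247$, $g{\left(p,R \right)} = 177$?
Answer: $522620137$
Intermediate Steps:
$h{\left(Y \right)} = 1$
$b = 21248$ ($b = 1 + 21247 = 21248$)
$\left(b - 44037\right) \left(-23110 + g{\left(132,-35 \right)}\right) = \left(21248 - 44037\right) \left(-23110 + 177\right) = \left(-22789\right) \left(-22933\right) = 522620137$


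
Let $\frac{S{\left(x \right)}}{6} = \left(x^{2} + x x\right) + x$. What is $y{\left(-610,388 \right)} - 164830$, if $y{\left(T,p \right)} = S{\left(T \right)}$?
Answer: $4296710$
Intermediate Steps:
$S{\left(x \right)} = 6 x + 12 x^{2}$ ($S{\left(x \right)} = 6 \left(\left(x^{2} + x x\right) + x\right) = 6 \left(\left(x^{2} + x^{2}\right) + x\right) = 6 \left(2 x^{2} + x\right) = 6 \left(x + 2 x^{2}\right) = 6 x + 12 x^{2}$)
$y{\left(T,p \right)} = 6 T \left(1 + 2 T\right)$
$y{\left(-610,388 \right)} - 164830 = 6 \left(-610\right) \left(1 + 2 \left(-610\right)\right) - 164830 = 6 \left(-610\right) \left(1 - 1220\right) - 164830 = 6 \left(-610\right) \left(-1219\right) - 164830 = 4461540 - 164830 = 4296710$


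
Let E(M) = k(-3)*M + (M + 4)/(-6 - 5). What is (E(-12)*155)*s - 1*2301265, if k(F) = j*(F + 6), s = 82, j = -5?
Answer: -46435/11 ≈ -4221.4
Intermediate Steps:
k(F) = -30 - 5*F (k(F) = -5*(F + 6) = -5*(6 + F) = -30 - 5*F)
E(M) = -4/11 - 166*M/11 (E(M) = (-30 - 5*(-3))*M + (M + 4)/(-6 - 5) = (-30 + 15)*M + (4 + M)/(-11) = -15*M + (4 + M)*(-1/11) = -15*M + (-4/11 - M/11) = -4/11 - 166*M/11)
(E(-12)*155)*s - 1*2301265 = ((-4/11 - 166/11*(-12))*155)*82 - 1*2301265 = ((-4/11 + 1992/11)*155)*82 - 2301265 = ((1988/11)*155)*82 - 2301265 = (308140/11)*82 - 2301265 = 25267480/11 - 2301265 = -46435/11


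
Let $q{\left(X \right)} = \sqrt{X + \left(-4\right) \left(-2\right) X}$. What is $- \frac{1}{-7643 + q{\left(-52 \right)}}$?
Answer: $\frac{7643}{58415917} + \frac{6 i \sqrt{13}}{58415917} \approx 0.00013084 + 3.7033 \cdot 10^{-7} i$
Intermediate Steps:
$q{\left(X \right)} = 3 \sqrt{X}$ ($q{\left(X \right)} = \sqrt{X + 8 X} = \sqrt{9 X} = 3 \sqrt{X}$)
$- \frac{1}{-7643 + q{\left(-52 \right)}} = - \frac{1}{-7643 + 3 \sqrt{-52}} = - \frac{1}{-7643 + 3 \cdot 2 i \sqrt{13}} = - \frac{1}{-7643 + 6 i \sqrt{13}}$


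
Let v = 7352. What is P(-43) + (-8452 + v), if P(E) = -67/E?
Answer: -47233/43 ≈ -1098.4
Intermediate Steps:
P(-43) + (-8452 + v) = -67/(-43) + (-8452 + 7352) = -67*(-1/43) - 1100 = 67/43 - 1100 = -47233/43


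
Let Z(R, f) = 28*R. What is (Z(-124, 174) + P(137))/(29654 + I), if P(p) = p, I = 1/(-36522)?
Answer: -121800870/1083023387 ≈ -0.11246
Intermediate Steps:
I = -1/36522 ≈ -2.7381e-5
(Z(-124, 174) + P(137))/(29654 + I) = (28*(-124) + 137)/(29654 - 1/36522) = (-3472 + 137)/(1083023387/36522) = -3335*36522/1083023387 = -121800870/1083023387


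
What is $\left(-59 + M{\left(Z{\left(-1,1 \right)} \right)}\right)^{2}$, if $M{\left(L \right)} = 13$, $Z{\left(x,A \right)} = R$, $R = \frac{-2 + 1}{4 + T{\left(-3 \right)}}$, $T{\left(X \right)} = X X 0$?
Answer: $2116$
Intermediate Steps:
$T{\left(X \right)} = 0$ ($T{\left(X \right)} = X^{2} \cdot 0 = 0$)
$R = - \frac{1}{4}$ ($R = \frac{-2 + 1}{4 + 0} = - \frac{1}{4} \approx -0.25$)
$Z{\left(x,A \right)} = - \frac{1}{4}$
$\left(-59 + M{\left(Z{\left(-1,1 \right)} \right)}\right)^{2} = \left(-59 + 13\right)^{2} = \left(-46\right)^{2} = 2116$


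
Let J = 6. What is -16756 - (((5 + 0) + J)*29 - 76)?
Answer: -16999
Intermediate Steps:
-16756 - (((5 + 0) + J)*29 - 76) = -16756 - (((5 + 0) + 6)*29 - 76) = -16756 - ((5 + 6)*29 - 76) = -16756 - (11*29 - 76) = -16756 - (319 - 76) = -16756 - 1*243 = -16756 - 243 = -16999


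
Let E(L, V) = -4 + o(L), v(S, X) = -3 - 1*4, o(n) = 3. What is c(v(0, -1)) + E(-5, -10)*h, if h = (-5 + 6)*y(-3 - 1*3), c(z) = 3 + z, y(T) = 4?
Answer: -8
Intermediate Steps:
v(S, X) = -7 (v(S, X) = -3 - 4 = -7)
E(L, V) = -1 (E(L, V) = -4 + 3 = -1)
h = 4 (h = (-5 + 6)*4 = 1*4 = 4)
c(v(0, -1)) + E(-5, -10)*h = (3 - 7) - 1*4 = -4 - 4 = -8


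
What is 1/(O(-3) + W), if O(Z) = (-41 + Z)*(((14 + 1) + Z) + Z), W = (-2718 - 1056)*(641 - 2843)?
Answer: 1/8309952 ≈ 1.2034e-7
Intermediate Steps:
W = 8310348 (W = -3774*(-2202) = 8310348)
O(Z) = (-41 + Z)*(15 + 2*Z) (O(Z) = (-41 + Z)*((15 + Z) + Z) = (-41 + Z)*(15 + 2*Z))
1/(O(-3) + W) = 1/((-615 - 67*(-3) + 2*(-3)**2) + 8310348) = 1/((-615 + 201 + 2*9) + 8310348) = 1/((-615 + 201 + 18) + 8310348) = 1/(-396 + 8310348) = 1/8309952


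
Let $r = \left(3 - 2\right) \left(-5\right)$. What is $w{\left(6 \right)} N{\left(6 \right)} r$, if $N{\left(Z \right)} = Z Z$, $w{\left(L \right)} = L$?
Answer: $-1080$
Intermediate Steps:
$N{\left(Z \right)} = Z^{2}$
$r = -5$ ($r = 1 \left(-5\right) = -5$)
$w{\left(6 \right)} N{\left(6 \right)} r = 6 \cdot 6^{2} \left(-5\right) = 6 \cdot 36 \left(-5\right) = 216 \left(-5\right) = -1080$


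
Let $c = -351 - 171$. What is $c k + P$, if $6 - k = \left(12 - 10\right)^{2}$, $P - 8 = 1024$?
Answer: $-12$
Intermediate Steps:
$P = 1032$ ($P = 8 + 1024 = 1032$)
$c = -522$
$k = 2$ ($k = 6 - \left(12 - 10\right)^{2} = 6 - 2^{2} = 6 - 4 = 2$)
$c k + P = \left(-522\right) 2 + 1032 = -1044 + 1032 = -12$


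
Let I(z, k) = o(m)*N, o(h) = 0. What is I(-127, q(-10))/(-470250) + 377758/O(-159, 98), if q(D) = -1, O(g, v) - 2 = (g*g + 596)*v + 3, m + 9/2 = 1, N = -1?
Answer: 377758/2535951 ≈ 0.14896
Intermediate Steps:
m = -7/2 (m = -9/2 + 1 = -7/2 ≈ -3.5000)
O(g, v) = 5 + v*(596 + g**2) (O(g, v) = 2 + ((g*g + 596)*v + 3) = 2 + ((g**2 + 596)*v + 3) = 2 + ((596 + g**2)*v + 3) = 2 + (v*(596 + g**2) + 3) = 2 + (3 + v*(596 + g**2)) = 5 + v*(596 + g**2))
I(z, k) = 0 (I(z, k) = 0*(-1) = 0)
I(-127, q(-10))/(-470250) + 377758/O(-159, 98) = 0/(-470250) + 377758/(5 + 596*98 + 98*(-159)**2) = 0*(-1/470250) + 377758/(5 + 58408 + 98*25281) = 0 + 377758/(5 + 58408 + 2477538) = 0 + 377758/2535951 = 377758/2535951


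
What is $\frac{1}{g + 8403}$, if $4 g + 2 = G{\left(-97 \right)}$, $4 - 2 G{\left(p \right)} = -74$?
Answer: $\frac{4}{33649} \approx 0.00011887$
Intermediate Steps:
$G{\left(p \right)} = 39$ ($G{\left(p \right)} = 2 - -37 = 2 + 37 = 39$)
$g = \frac{37}{4}$ ($g = - \frac{1}{2} + \frac{1}{4} \cdot 39 = - \frac{1}{2} + \frac{39}{4} = \frac{37}{4} \approx 9.25$)
$\frac{1}{g + 8403} = \frac{1}{\frac{37}{4} + 8403} = \frac{1}{\frac{33649}{4}} = \frac{4}{33649}$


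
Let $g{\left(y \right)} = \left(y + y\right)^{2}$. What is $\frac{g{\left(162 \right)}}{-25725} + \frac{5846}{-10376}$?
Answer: $- \frac{206603221}{44487100} \approx -4.6441$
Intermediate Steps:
$g{\left(y \right)} = 4 y^{2}$ ($g{\left(y \right)} = \left(2 y\right)^{2} = 4 y^{2}$)
$\frac{g{\left(162 \right)}}{-25725} + \frac{5846}{-10376} = \frac{4 \cdot 162^{2}}{-25725} + \frac{5846}{-10376} = 4 \cdot 26244 \left(- \frac{1}{25725}\right) + 5846 \left(- \frac{1}{10376}\right) = 104976 \left(- \frac{1}{25725}\right) - \frac{2923}{5188} = - \frac{34992}{8575} - \frac{2923}{5188} = - \frac{206603221}{44487100}$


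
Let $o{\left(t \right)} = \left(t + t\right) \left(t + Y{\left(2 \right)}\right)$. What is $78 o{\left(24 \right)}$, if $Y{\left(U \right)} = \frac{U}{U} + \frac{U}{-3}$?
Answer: $91104$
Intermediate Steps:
$Y{\left(U \right)} = 1 - \frac{U}{3}$ ($Y{\left(U \right)} = 1 + U \left(- \frac{1}{3}\right) = 1 - \frac{U}{3}$)
$o{\left(t \right)} = 2 t \left(\frac{1}{3} + t\right)$ ($o{\left(t \right)} = \left(t + t\right) \left(t + \left(1 - \frac{2}{3}\right)\right) = 2 t \left(t + \left(1 - \frac{2}{3}\right)\right) = 2 t \left(t + \frac{1}{3}\right) = 2 t \left(\frac{1}{3} + t\right)$)
$78 o{\left(24 \right)} = 78 \cdot \frac{2}{3} \cdot 24 \left(1 + 3 \cdot 24\right) = 78 \cdot \frac{2}{3} \cdot 24 \left(1 + 72\right) = 78 \cdot \frac{2}{3} \cdot 24 \cdot 73 = 78 \cdot 1168 = 91104$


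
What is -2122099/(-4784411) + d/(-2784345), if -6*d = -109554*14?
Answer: 4685635893869/13321450845795 ≈ 0.35174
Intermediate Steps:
d = 255626 (d = -(-18259)*14 = -⅙*(-1533756) = 255626)
-2122099/(-4784411) + d/(-2784345) = -2122099/(-4784411) + 255626/(-2784345) = -2122099*(-1/4784411) + 255626*(-1/2784345) = 2122099/4784411 - 255626/2784345 = 4685635893869/13321450845795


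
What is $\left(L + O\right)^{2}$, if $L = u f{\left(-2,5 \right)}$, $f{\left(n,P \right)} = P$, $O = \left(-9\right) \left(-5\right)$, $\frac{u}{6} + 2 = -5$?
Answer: $27225$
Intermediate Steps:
$u = -42$ ($u = -12 + 6 \left(-5\right) = -12 - 30 = -42$)
$O = 45$
$L = -210$ ($L = \left(-42\right) 5 = -210$)
$\left(L + O\right)^{2} = \left(-210 + 45\right)^{2} = \left(-165\right)^{2} = 27225$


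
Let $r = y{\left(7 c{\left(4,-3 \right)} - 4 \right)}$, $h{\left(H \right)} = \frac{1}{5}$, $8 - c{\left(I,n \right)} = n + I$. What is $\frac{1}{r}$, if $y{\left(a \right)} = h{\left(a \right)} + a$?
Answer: $\frac{5}{226} \approx 0.022124$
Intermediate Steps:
$c{\left(I,n \right)} = 8 - I - n$ ($c{\left(I,n \right)} = 8 - \left(n + I\right) = 8 - \left(I + n\right) = 8 - I - n$)
$h{\left(H \right)} = \frac{1}{5}$
$y{\left(a \right)} = \frac{1}{5} + a$
$r = \frac{226}{5}$ ($r = \frac{1}{5} - \left(4 - 7 \left(8 - 4 - -3\right)\right) = \frac{1}{5} - \left(4 - 7 \left(8 - 4 + 3\right)\right) = \frac{1}{5} + \left(7 \cdot 7 - 4\right) = \frac{1}{5} + \left(49 - 4\right) = \frac{1}{5} + 45 = \frac{226}{5} \approx 45.2$)
$\frac{1}{r} = \frac{1}{\frac{226}{5}} = \frac{5}{226}$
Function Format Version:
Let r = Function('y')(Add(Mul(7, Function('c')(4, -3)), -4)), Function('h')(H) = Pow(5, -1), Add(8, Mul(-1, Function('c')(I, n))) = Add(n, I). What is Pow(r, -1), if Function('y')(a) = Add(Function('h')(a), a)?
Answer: Rational(5, 226) ≈ 0.022124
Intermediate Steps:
Function('c')(I, n) = Add(8, Mul(-1, I), Mul(-1, n)) (Function('c')(I, n) = Add(8, Mul(-1, Add(n, I))) = Add(8, Mul(-1, Add(I, n))) = Add(8, Add(Mul(-1, I), Mul(-1, n))) = Add(8, Mul(-1, I), Mul(-1, n)))
Function('h')(H) = Rational(1, 5)
Function('y')(a) = Add(Rational(1, 5), a)
r = Rational(226, 5) (r = Add(Rational(1, 5), Add(Mul(7, Add(8, Mul(-1, 4), Mul(-1, -3))), -4)) = Add(Rational(1, 5), Add(Mul(7, Add(8, -4, 3)), -4)) = Add(Rational(1, 5), Add(Mul(7, 7), -4)) = Add(Rational(1, 5), Add(49, -4)) = Add(Rational(1, 5), 45) = Rational(226, 5) ≈ 45.200)
Pow(r, -1) = Pow(Rational(226, 5), -1) = Rational(5, 226)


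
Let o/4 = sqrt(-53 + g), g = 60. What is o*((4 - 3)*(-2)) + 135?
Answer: 135 - 8*sqrt(7) ≈ 113.83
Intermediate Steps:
o = 4*sqrt(7) (o = 4*sqrt(-53 + 60) = 4*sqrt(7) ≈ 10.583)
o*((4 - 3)*(-2)) + 135 = (4*sqrt(7))*((4 - 3)*(-2)) + 135 = (4*sqrt(7))*(1*(-2)) + 135 = (4*sqrt(7))*(-2) + 135 = -8*sqrt(7) + 135 = 135 - 8*sqrt(7)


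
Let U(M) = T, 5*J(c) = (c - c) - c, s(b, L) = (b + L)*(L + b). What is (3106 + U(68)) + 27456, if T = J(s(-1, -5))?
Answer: 152774/5 ≈ 30555.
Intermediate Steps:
s(b, L) = (L + b)² (s(b, L) = (L + b)*(L + b) = (L + b)²)
J(c) = -c/5 (J(c) = ((c - c) - c)/5 = (0 - c)/5 = (-c)/5 = -c/5)
T = -36/5 (T = -(-5 - 1)²/5 = -⅕*(-6)² = -⅕*36 = -36/5 ≈ -7.2000)
U(M) = -36/5
(3106 + U(68)) + 27456 = (3106 - 36/5) + 27456 = 15494/5 + 27456 = 152774/5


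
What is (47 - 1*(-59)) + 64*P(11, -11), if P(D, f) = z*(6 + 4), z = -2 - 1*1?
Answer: -1814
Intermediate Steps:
z = -3 (z = -2 - 1 = -3)
P(D, f) = -30 (P(D, f) = -3*(6 + 4) = -3*10 = -30)
(47 - 1*(-59)) + 64*P(11, -11) = (47 - 1*(-59)) + 64*(-30) = (47 + 59) - 1920 = 106 - 1920 = -1814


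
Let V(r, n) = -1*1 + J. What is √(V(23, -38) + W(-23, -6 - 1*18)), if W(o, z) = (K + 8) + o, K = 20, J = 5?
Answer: 3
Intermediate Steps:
V(r, n) = 4 (V(r, n) = -1*1 + 5 = -1 + 5 = 4)
W(o, z) = 28 + o (W(o, z) = (20 + 8) + o = 28 + o)
√(V(23, -38) + W(-23, -6 - 1*18)) = √(4 + (28 - 23)) = √(4 + 5) = √9 = 3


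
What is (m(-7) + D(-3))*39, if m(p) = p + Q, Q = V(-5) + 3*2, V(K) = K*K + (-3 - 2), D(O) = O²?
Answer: 1092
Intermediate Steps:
V(K) = -5 + K² (V(K) = K² - 5 = -5 + K²)
Q = 26 (Q = (-5 + (-5)²) + 3*2 = (-5 + 25) + 6 = 20 + 6 = 26)
m(p) = 26 + p (m(p) = p + 26 = 26 + p)
(m(-7) + D(-3))*39 = ((26 - 7) + (-3)²)*39 = (19 + 9)*39 = 28*39 = 1092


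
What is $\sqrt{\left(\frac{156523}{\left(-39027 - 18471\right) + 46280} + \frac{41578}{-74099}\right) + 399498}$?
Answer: $\frac{\sqrt{276028799382787809470010}}{831242582} \approx 632.05$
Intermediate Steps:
$\sqrt{\left(\frac{156523}{\left(-39027 - 18471\right) + 46280} + \frac{41578}{-74099}\right) + 399498} = \sqrt{\left(\frac{156523}{-57498 + 46280} + 41578 \left(- \frac{1}{74099}\right)\right) + 399498} = \sqrt{\left(\frac{156523}{-11218} - \frac{41578}{74099}\right) + 399498} = \sqrt{\left(156523 \left(- \frac{1}{11218}\right) - \frac{41578}{74099}\right) + 399498} = \sqrt{\left(- \frac{156523}{11218} - \frac{41578}{74099}\right) + 399498} = \sqrt{- \frac{12064619781}{831242582} + 399498} = \sqrt{\frac{332067684404055}{831242582}} = \frac{\sqrt{276028799382787809470010}}{831242582}$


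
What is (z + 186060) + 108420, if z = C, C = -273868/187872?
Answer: 13831068173/46968 ≈ 2.9448e+5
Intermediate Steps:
C = -68467/46968 (C = -273868*1/187872 = -68467/46968 ≈ -1.4577)
z = -68467/46968 ≈ -1.4577
(z + 186060) + 108420 = (-68467/46968 + 186060) + 108420 = 8738797613/46968 + 108420 = 13831068173/46968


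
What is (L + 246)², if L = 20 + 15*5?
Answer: 116281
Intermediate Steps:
L = 95 (L = 20 + 75 = 95)
(L + 246)² = (95 + 246)² = 341² = 116281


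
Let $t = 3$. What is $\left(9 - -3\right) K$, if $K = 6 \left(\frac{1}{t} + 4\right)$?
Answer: $312$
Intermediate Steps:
$K = 26$ ($K = 6 \left(\frac{1}{3} + 4\right) = 6 \cdot \frac{13}{3} = 26$)
$\left(9 - -3\right) K = \left(9 - -3\right) 26 = \left(9 + 3\right) 26 = 12 \cdot 26 = 312$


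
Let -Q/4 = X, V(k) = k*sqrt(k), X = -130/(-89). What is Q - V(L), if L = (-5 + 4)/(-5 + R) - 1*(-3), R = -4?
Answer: -520/89 - 56*sqrt(7)/27 ≈ -11.330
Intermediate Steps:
L = 28/9 (L = (-5 + 4)/(-5 - 4) - 1*(-3) = -1/(-9) + 3 = -1*(-1/9) + 3 = 1/9 + 3 = 28/9 ≈ 3.1111)
X = 130/89 (X = -130*(-1/89) = 130/89 ≈ 1.4607)
V(k) = k**(3/2)
Q = -520/89 (Q = -4*130/89 = -520/89 ≈ -5.8427)
Q - V(L) = -520/89 - (28/9)**(3/2) = -520/89 - 56*sqrt(7)/27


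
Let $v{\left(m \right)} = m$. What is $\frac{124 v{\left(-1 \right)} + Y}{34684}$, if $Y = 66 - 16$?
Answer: $- \frac{37}{17342} \approx -0.0021335$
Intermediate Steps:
$Y = 50$
$\frac{124 v{\left(-1 \right)} + Y}{34684} = \frac{124 \left(-1\right) + 50}{34684} = \left(-124 + 50\right) \frac{1}{34684} = \left(-74\right) \frac{1}{34684} = - \frac{37}{17342}$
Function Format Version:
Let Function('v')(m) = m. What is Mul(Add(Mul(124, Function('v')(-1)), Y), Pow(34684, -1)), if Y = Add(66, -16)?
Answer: Rational(-37, 17342) ≈ -0.0021335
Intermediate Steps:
Y = 50
Mul(Add(Mul(124, Function('v')(-1)), Y), Pow(34684, -1)) = Mul(Add(Mul(124, -1), 50), Pow(34684, -1)) = Mul(Add(-124, 50), Rational(1, 34684)) = Mul(-74, Rational(1, 34684)) = Rational(-37, 17342)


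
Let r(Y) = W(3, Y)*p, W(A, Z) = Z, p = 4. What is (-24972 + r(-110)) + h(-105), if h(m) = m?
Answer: -25517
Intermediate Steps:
r(Y) = 4*Y (r(Y) = Y*4 = 4*Y)
(-24972 + r(-110)) + h(-105) = (-24972 + 4*(-110)) - 105 = (-24972 - 440) - 105 = -25412 - 105 = -25517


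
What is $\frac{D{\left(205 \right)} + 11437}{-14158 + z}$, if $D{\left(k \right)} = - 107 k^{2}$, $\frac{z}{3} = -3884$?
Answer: $\frac{2242619}{12905} \approx 173.78$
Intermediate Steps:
$z = -11652$ ($z = 3 \left(-3884\right) = -11652$)
$\frac{D{\left(205 \right)} + 11437}{-14158 + z} = \frac{- 107 \cdot 205^{2} + 11437}{-14158 - 11652} = \frac{\left(-107\right) 42025 + 11437}{-25810} = \left(-4496675 + 11437\right) \left(- \frac{1}{25810}\right) = \left(-4485238\right) \left(- \frac{1}{25810}\right) = \frac{2242619}{12905}$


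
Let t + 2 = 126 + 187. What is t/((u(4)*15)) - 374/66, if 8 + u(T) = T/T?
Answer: -302/35 ≈ -8.6286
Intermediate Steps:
u(T) = -7 (u(T) = -8 + T/T = -8 + 1 = -7)
t = 311 (t = -2 + (126 + 187) = -2 + 313 = 311)
t/((u(4)*15)) - 374/66 = 311/((-7*15)) - 374/66 = 311/(-105) - 374*1/66 = 311*(-1/105) - 17/3 = -311/105 - 17/3 = -302/35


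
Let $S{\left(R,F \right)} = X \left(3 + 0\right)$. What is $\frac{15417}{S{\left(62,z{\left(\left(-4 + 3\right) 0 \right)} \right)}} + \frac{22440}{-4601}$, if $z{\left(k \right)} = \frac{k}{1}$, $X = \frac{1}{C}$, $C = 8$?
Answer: $\frac{189133872}{4601} \approx 41107.0$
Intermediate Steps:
$X = \frac{1}{8} \approx 0.125$
$z{\left(k \right)} = k$ ($z{\left(k \right)} = k 1 = k$)
$S{\left(R,F \right)} = \frac{3}{8}$ ($S{\left(R,F \right)} = \frac{3 + 0}{8} = \frac{1}{8} \cdot 3 = \frac{3}{8}$)
$\frac{15417}{S{\left(62,z{\left(\left(-4 + 3\right) 0 \right)} \right)}} + \frac{22440}{-4601} = \frac{15417}{\frac{3}{8}} + \frac{22440}{-4601} = 15417 \cdot \frac{8}{3} + 22440 \left(- \frac{1}{4601}\right) = 41112 - \frac{22440}{4601} = \frac{189133872}{4601}$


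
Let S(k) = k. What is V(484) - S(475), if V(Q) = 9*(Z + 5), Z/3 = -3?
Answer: -511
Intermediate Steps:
Z = -9 (Z = 3*(-3) = -9)
V(Q) = -36 (V(Q) = 9*(-9 + 5) = 9*(-4) = -36)
V(484) - S(475) = -36 - 1*475 = -36 - 475 = -511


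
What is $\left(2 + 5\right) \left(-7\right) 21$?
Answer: $-1029$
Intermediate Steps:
$\left(2 + 5\right) \left(-7\right) 21 = 7 \left(-7\right) 21 = \left(-49\right) 21 = -1029$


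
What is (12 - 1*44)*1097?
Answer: -35104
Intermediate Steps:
(12 - 1*44)*1097 = (12 - 44)*1097 = -32*1097 = -35104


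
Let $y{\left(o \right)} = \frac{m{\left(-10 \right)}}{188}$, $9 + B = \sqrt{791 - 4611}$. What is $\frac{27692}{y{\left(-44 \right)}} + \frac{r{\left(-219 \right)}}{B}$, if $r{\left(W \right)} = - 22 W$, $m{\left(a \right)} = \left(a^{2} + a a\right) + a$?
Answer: $\frac{10150370858}{370595} - \frac{9636 i \sqrt{955}}{3901} \approx 27389.0 - 76.335 i$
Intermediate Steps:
$B = -9 + 2 i \sqrt{955}$ ($B = -9 + \sqrt{791 - 4611} = -9 + \sqrt{-3820} = -9 + 2 i \sqrt{955} \approx -9.0 + 61.806 i$)
$m{\left(a \right)} = a + 2 a^{2}$ ($m{\left(a \right)} = \left(a^{2} + a^{2}\right) + a = 2 a^{2} + a = a + 2 a^{2}$)
$y{\left(o \right)} = \frac{95}{94}$ ($y{\left(o \right)} = \frac{\left(-10\right) \left(1 + 2 \left(-10\right)\right)}{188} = - 10 \left(1 - 20\right) \frac{1}{188} = \left(-10\right) \left(-19\right) \frac{1}{188} = 190 \cdot \frac{1}{188} = \frac{95}{94}$)
$\frac{27692}{y{\left(-44 \right)}} + \frac{r{\left(-219 \right)}}{B} = \frac{27692}{\frac{95}{94}} + \frac{\left(-22\right) \left(-219\right)}{-9 + 2 i \sqrt{955}} = 27692 \cdot \frac{94}{95} + \frac{4818}{-9 + 2 i \sqrt{955}} = \frac{2603048}{95} + \frac{4818}{-9 + 2 i \sqrt{955}}$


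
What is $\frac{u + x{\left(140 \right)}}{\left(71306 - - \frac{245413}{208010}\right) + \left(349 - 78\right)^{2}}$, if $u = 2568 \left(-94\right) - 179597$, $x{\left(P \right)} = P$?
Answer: $- \frac{87540800490}{30109068883} \approx -2.9075$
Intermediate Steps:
$u = -420989$ ($u = -241392 - 179597 = -420989$)
$\frac{u + x{\left(140 \right)}}{\left(71306 - - \frac{245413}{208010}\right) + \left(349 - 78\right)^{2}} = \frac{-420989 + 140}{\left(71306 - - \frac{245413}{208010}\right) + \left(349 - 78\right)^{2}} = - \frac{420849}{\left(71306 - \left(-245413\right) \frac{1}{208010}\right) + \left(349 - 78\right)^{2}} = - \frac{420849}{\left(71306 - - \frac{245413}{208010}\right) + \left(349 - 78\right)^{2}} = - \frac{420849}{\left(71306 + \frac{245413}{208010}\right) + 271^{2}} = - \frac{420849}{\frac{14832606473}{208010} + 73441} = - \frac{420849}{\frac{30109068883}{208010}} = \left(-420849\right) \frac{208010}{30109068883} = - \frac{87540800490}{30109068883}$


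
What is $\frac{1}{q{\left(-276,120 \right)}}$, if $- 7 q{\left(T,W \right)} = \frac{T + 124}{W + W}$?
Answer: $\frac{210}{19} \approx 11.053$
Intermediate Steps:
$q{\left(T,W \right)} = - \frac{124 + T}{14 W}$ ($q{\left(T,W \right)} = - \frac{\left(T + 124\right) \frac{1}{W + W}}{7} = - \frac{\left(124 + T\right) \frac{1}{2 W}}{7} = - \frac{\frac{1}{2} \frac{1}{W} \left(124 + T\right)}{7} = - \frac{124 + T}{14 W}$)
$\frac{1}{q{\left(-276,120 \right)}} = \frac{1}{\frac{1}{14} \cdot \frac{1}{120} \left(-124 - -276\right)} = \frac{1}{\frac{1}{14} \cdot \frac{1}{120} \left(-124 + 276\right)} = \frac{1}{\frac{1}{14} \cdot \frac{1}{120} \cdot 152} = \frac{1}{\frac{19}{210}} = \frac{210}{19}$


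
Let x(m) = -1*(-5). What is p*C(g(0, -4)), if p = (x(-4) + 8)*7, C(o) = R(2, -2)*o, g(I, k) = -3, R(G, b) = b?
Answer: 546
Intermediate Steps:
x(m) = 5
C(o) = -2*o
p = 91 (p = (5 + 8)*7 = 13*7 = 91)
p*C(g(0, -4)) = 91*(-2*(-3)) = 91*6 = 546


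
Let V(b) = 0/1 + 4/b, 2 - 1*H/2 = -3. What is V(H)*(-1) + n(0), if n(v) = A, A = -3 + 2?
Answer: -7/5 ≈ -1.4000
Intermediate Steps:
H = 10 (H = 4 - 2*(-3) = 4 + 6 = 10)
V(b) = 4/b (V(b) = 0*1 + 4/b = 0 + 4/b = 4/b)
A = -1
n(v) = -1
V(H)*(-1) + n(0) = (4/10)*(-1) - 1 = (4*(1/10))*(-1) - 1 = (2/5)*(-1) - 1 = -2/5 - 1 = -7/5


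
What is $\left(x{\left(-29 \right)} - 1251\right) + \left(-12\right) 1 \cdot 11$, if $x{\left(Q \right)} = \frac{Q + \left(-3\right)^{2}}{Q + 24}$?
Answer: $-1379$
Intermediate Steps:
$x{\left(Q \right)} = \frac{9 + Q}{24 + Q}$ ($x{\left(Q \right)} = \frac{Q + 9}{24 + Q} = \frac{9 + Q}{24 + Q}$)
$\left(x{\left(-29 \right)} - 1251\right) + \left(-12\right) 1 \cdot 11 = \left(\frac{9 - 29}{24 - 29} - 1251\right) + \left(-12\right) 1 \cdot 11 = \left(\frac{1}{-5} \left(-20\right) - 1251\right) - 132 = \left(\left(- \frac{1}{5}\right) \left(-20\right) - 1251\right) - 132 = \left(4 - 1251\right) - 132 = -1247 - 132 = -1379$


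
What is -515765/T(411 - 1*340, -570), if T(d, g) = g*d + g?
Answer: 103153/8208 ≈ 12.567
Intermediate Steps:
T(d, g) = g + d*g (T(d, g) = d*g + g = g + d*g)
-515765/T(411 - 1*340, -570) = -515765*(-1/(570*(1 + (411 - 1*340)))) = -515765*(-1/(570*(1 + (411 - 340)))) = -515765*(-1/(570*(1 + 71))) = -515765/((-570*72)) = -515765/(-41040) = -515765*(-1/41040) = 103153/8208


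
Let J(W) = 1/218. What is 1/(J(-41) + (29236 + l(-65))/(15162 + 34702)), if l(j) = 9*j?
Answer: 5435176/3147891 ≈ 1.7266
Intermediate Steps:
J(W) = 1/218
1/(J(-41) + (29236 + l(-65))/(15162 + 34702)) = 1/(1/218 + (29236 + 9*(-65))/(15162 + 34702)) = 1/(1/218 + (29236 - 585)/49864) = 1/(1/218 + 28651*(1/49864)) = 1/(1/218 + 28651/49864) = 1/(3147891/5435176) = 5435176/3147891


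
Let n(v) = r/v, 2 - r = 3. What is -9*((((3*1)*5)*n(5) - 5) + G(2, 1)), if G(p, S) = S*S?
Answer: 63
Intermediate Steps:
G(p, S) = S²
r = -1 (r = 2 - 1*3 = 2 - 3 = -1)
n(v) = -1/v
-9*((((3*1)*5)*n(5) - 5) + G(2, 1)) = -9*((((3*1)*5)*(-1/5) - 5) + 1²) = -9*(((3*5)*(-1*⅕) - 5) + 1) = -9*((15*(-⅕) - 5) + 1) = -9*((-3 - 5) + 1) = -9*(-8 + 1) = -9*(-7) = 63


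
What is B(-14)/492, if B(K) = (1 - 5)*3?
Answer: -1/41 ≈ -0.024390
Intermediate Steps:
B(K) = -12 (B(K) = -4*3 = -12)
B(-14)/492 = -12/492 = -12*1/492 = -1/41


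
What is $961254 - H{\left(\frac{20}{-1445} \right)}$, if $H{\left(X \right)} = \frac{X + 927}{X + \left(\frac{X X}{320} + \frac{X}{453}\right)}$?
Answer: $\frac{10790798605518}{10496027} \approx 1.0281 \cdot 10^{6}$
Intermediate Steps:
$H{\left(X \right)} = \frac{927 + X}{\frac{X^{2}}{320} + \frac{454 X}{453}}$ ($H{\left(X \right)} = \frac{927 + X}{X + \left(X^{2} \cdot \frac{1}{320} + X \frac{1}{453}\right)} = \frac{927 + X}{X + \left(\frac{X^{2}}{320} + \frac{X}{453}\right)} = \frac{927 + X}{\frac{X^{2}}{320} + \frac{454 X}{453}}$)
$961254 - H{\left(\frac{20}{-1445} \right)} = 961254 - \frac{144960 \left(927 + \frac{20}{-1445}\right)}{\frac{20}{-1445} \left(145280 + 453 \frac{20}{-1445}\right)} = 961254 - \frac{144960 \left(927 + 20 \left(- \frac{1}{1445}\right)\right)}{20 \left(- \frac{1}{1445}\right) \left(145280 + 453 \cdot 20 \left(- \frac{1}{1445}\right)\right)} = 961254 - \frac{144960 \left(927 - \frac{4}{289}\right)}{\left(- \frac{4}{289}\right) \left(145280 + 453 \left(- \frac{4}{289}\right)\right)} = 961254 - 144960 \left(- \frac{289}{4}\right) \frac{1}{145280 - \frac{1812}{289}} \cdot \frac{267899}{289} = 961254 - 144960 \left(- \frac{289}{4}\right) \frac{1}{\frac{41984108}{289}} \cdot \frac{267899}{289} = 961254 - 144960 \left(- \frac{289}{4}\right) \frac{289}{41984108} \cdot \frac{267899}{289} = 961254 - - \frac{701450667660}{10496027} = 961254 + \frac{701450667660}{10496027} = \frac{10790798605518}{10496027}$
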